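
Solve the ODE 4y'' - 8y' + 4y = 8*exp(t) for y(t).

Divide through by 4: y'' - 2y' + y = 2*exp(t).
Characteristic equation r² - 2r + 1 = 0 has discriminant (-2)² - 4·(1) = 0, so r = 1 is a repeated root.
Hence y_h = (C1 + C2*t)*exp(t).
Since exp(t) solves the homogeneous equation (r = 1 is a root of multiplicity 2), multiply the trial by t^2. Try y_p = A*t^2*exp(t). Substituting into the equation and dividing by exp(t) gives A = 1, so y_p = t^2*exp(t).

y = C1*exp(t) + t**2*exp(t) + C2*t*exp(t)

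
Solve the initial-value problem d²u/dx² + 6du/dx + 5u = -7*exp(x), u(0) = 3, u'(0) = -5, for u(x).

Characteristic equation r² + 6r + 5 = 0 factors as (r + 5)(r + 1) = 0, so r = -5, -1.
Hence u_h = C1*exp(-5*x) + C2*exp(-x).
Try u_p = A*exp(x). Substituting into the equation and dividing by exp(x) gives A = -7/12, so u_p = -7*exp(x)/12.
General solution: u = -7*exp(x)/12 + C1*exp(-5*x) + C2*exp(-x).
Apply the initial conditions: u(0) = -7/12 + C1 + C2 = 3 and u'(0) = -7/12 - C2 - 5*C1 = -5. Solving gives C1 = 5/24, C2 = 27/8.

u = -7*exp(x)/12 + 5*exp(-5*x)/24 + 27*exp(-x)/8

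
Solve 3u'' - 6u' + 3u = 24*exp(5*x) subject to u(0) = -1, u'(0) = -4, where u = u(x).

u = exp(5*x)/2 - 3*exp(x)/2 - 5*x*exp(x)

Divide through by 3: u'' - 2u' + u = 8*exp(5*x).
Characteristic equation r² - 2r + 1 = 0 has discriminant (-2)² - 4·(1) = 0, so r = 1 is a repeated root.
Hence u_h = (C1 + C2*x)*exp(x).
Try u_p = A*exp(5*x). Substituting into the equation and dividing by exp(5*x) gives A = 1/2, so u_p = exp(5*x)/2.
General solution: u = exp(5*x)/2 + C1*exp(x) + C2*x*exp(x).
Apply the initial conditions: u(0) = 1/2 + C1 = -1 and u'(0) = 5/2 + C1 + C2 = -4. Solving gives C1 = -3/2, C2 = -5.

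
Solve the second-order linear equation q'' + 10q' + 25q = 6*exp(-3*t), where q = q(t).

Characteristic equation r² + 10r + 25 = 0 has discriminant (10)² - 4·(25) = 0, so r = -5 is a repeated root.
Hence q_h = (C1 + C2*t)*exp(-5*t).
Try q_p = A*exp(-3*t). Substituting into the equation and dividing by exp(-3*t) gives A = 3/2, so q_p = 3*exp(-3*t)/2.

q = 3*exp(-3*t)/2 + C1*exp(-5*t) + C2*t*exp(-5*t)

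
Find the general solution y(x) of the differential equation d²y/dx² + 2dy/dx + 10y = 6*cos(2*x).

y = 6*sin(2*x)/13 + 9*cos(2*x)/13 + C1*cos(3*x)*exp(-x) + C2*exp(-x)*sin(3*x)

Characteristic equation r² + 2r + 10 = 0 has discriminant (2)² - 4·(10) = -36 < 0, so r = -1 ± 3i.
Hence y_h = C1*cos(3*x)*exp(-x) + C2*exp(-x)*sin(3*x).
Try y_p = A*cos(2*x) + B*sin(2*x). Substituting and equating the coefficients of cos(2x) and sin(2x) gives A = 9/13, B = 6/13, so y_p = 6*sin(2*x)/13 + 9*cos(2*x)/13.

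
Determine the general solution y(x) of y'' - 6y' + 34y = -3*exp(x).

y = -3*exp(x)/29 + C1*cos(5*x)*exp(3*x) + C2*exp(3*x)*sin(5*x)

Characteristic equation r² - 6r + 34 = 0 has discriminant (-6)² - 4·(34) = -100 < 0, so r = 3 ± 5i.
Hence y_h = C1*cos(5*x)*exp(3*x) + C2*exp(3*x)*sin(5*x).
Try y_p = A*exp(x). Substituting into the equation and dividing by exp(x) gives A = -3/29, so y_p = -3*exp(x)/29.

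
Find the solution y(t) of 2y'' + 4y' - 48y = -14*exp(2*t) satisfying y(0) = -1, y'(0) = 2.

Divide through by 2: y'' + 2y' - 24y = -7*exp(2*t).
Characteristic equation r² + 2r - 24 = 0 factors as (r - 4)(r + 6) = 0, so r = 4, -6.
Hence y_h = C1*exp(4*t) + C2*exp(-6*t).
Try y_p = A*exp(2*t). Substituting into the equation and dividing by exp(2*t) gives A = 7/16, so y_p = 7*exp(2*t)/16.
General solution: y = 7*exp(2*t)/16 + C1*exp(4*t) + C2*exp(-6*t).
Apply the initial conditions: y(0) = 7/16 + C1 + C2 = -1 and y'(0) = 7/8 - 6*C2 + 4*C1 = 2. Solving gives C1 = -3/4, C2 = -11/16.

y = -11*exp(-6*t)/16 - 3*exp(4*t)/4 + 7*exp(2*t)/16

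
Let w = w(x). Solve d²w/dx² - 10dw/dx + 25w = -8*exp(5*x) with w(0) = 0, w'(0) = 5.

w = -4*x**2*exp(5*x) + 5*x*exp(5*x)

Characteristic equation r² - 10r + 25 = 0 has discriminant (-10)² - 4·(25) = 0, so r = 5 is a repeated root.
Hence w_h = (C1 + C2*x)*exp(5*x).
Since exp(5*x) solves the homogeneous equation (r = 5 is a root of multiplicity 2), multiply the trial by x^2. Try w_p = A*x^2*exp(5*x). Substituting into the equation and dividing by exp(5*x) gives A = -4, so w_p = -4*x^2*exp(5*x).
General solution: w = C1*exp(5*x) - 4*x^2*exp(5*x) + C2*x*exp(5*x).
Apply the initial conditions: w(0) = C1 = 0 and w'(0) = C2 + 5*C1 = 5. Solving gives C1 = 0, C2 = 5.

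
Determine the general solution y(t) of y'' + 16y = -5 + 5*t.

y = -5/16 + 5*t/16 + C1*cos(4*t) + C2*sin(4*t)

Characteristic equation r² + 16 = 0 has discriminant (0)² - 4·(16) = -64 < 0, so r = ± 4i.
Hence y_h = C1*cos(4*t) + C2*sin(4*t).
For the particular solution try y_p = A0 + A1*t. Substituting and matching coefficients of each power of t gives A0 = -5/16, A1 = 5/16, so y_p = -5/16 + 5*t/16.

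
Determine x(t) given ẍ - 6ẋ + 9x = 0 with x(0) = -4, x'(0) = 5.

x = -4*exp(3*t) + 17*t*exp(3*t)

Characteristic equation r² - 6r + 9 = 0 has discriminant (-6)² - 4·(9) = 0, so r = 3 is a repeated root.
Hence x_h = (C1 + C2*t)*exp(3*t).
Apply the initial conditions: x(0) = C1 = -4 and x'(0) = C2 + 3*C1 = 5. Solving gives C1 = -4, C2 = 17.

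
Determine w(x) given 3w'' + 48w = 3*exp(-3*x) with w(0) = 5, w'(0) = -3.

Divide through by 3: w'' + 16w = exp(-3*x).
Characteristic equation r² + 16 = 0 has discriminant (0)² - 4·(16) = -64 < 0, so r = ± 4i.
Hence w_h = C1*cos(4*x) + C2*sin(4*x).
Try w_p = A*exp(-3*x). Substituting into the equation and dividing by exp(-3*x) gives A = 1/25, so w_p = exp(-3*x)/25.
General solution: w = exp(-3*x)/25 + C1*cos(4*x) + C2*sin(4*x).
Apply the initial conditions: w(0) = 1/25 + C1 = 5 and w'(0) = -3/25 + 4*C2 = -3. Solving gives C1 = 124/25, C2 = -18/25.

w = -18*sin(4*x)/25 + exp(-3*x)/25 + 124*cos(4*x)/25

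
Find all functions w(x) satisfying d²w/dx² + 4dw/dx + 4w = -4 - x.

w = -3/4 - x/4 + C1*exp(-2*x) + C2*x*exp(-2*x)

Characteristic equation r² + 4r + 4 = 0 has discriminant (4)² - 4·(4) = 0, so r = -2 is a repeated root.
Hence w_h = (C1 + C2*x)*exp(-2*x).
For the particular solution try w_p = A0 + A1*x. Substituting and matching coefficients of each power of x gives A0 = -3/4, A1 = -1/4, so w_p = -3/4 - x/4.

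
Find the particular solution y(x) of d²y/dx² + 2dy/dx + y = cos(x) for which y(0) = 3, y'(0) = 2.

Characteristic equation r² + 2r + 1 = 0 has discriminant (2)² - 4·(1) = 0, so r = -1 is a repeated root.
Hence y_h = (C1 + C2*x)*exp(-x).
Try y_p = A*cos(x) + B*sin(x). Substituting and equating the coefficients of cos(x) and sin(x) gives A = 0, B = 1/2, so y_p = sin(x)/2.
General solution: y = sin(x)/2 + C1*exp(-x) + C2*x*exp(-x).
Apply the initial conditions: y(0) = C1 = 3 and y'(0) = 1/2 + C2 - C1 = 2. Solving gives C1 = 3, C2 = 9/2.

y = sin(x)/2 + 3*exp(-x) + 9*x*exp(-x)/2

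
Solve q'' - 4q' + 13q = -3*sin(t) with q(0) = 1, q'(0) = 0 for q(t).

q = -9*sin(t)/40 - 3*cos(t)/40 - 77*exp(2*t)*sin(3*t)/120 + 43*cos(3*t)*exp(2*t)/40

Characteristic equation r² - 4r + 13 = 0 has discriminant (-4)² - 4·(13) = -36 < 0, so r = 2 ± 3i.
Hence q_h = C1*cos(3*t)*exp(2*t) + C2*exp(2*t)*sin(3*t).
Try q_p = A*cos(t) + B*sin(t). Substituting and equating the coefficients of cos(t) and sin(t) gives A = -3/40, B = -9/40, so q_p = -9*sin(t)/40 - 3*cos(t)/40.
General solution: q = -9*sin(t)/40 - 3*cos(t)/40 + C1*cos(3*t)*exp(2*t) + C2*exp(2*t)*sin(3*t).
Apply the initial conditions: q(0) = -3/40 + C1 = 1 and q'(0) = -9/40 + 2*C1 + 3*C2 = 0. Solving gives C1 = 43/40, C2 = -77/120.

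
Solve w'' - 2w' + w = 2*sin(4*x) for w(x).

w = -30*sin(4*x)/289 + 16*cos(4*x)/289 + C1*exp(x) + C2*x*exp(x)

Characteristic equation r² - 2r + 1 = 0 has discriminant (-2)² - 4·(1) = 0, so r = 1 is a repeated root.
Hence w_h = (C1 + C2*x)*exp(x).
Try w_p = A*cos(4*x) + B*sin(4*x). Substituting and equating the coefficients of cos(4x) and sin(4x) gives A = 16/289, B = -30/289, so w_p = -30*sin(4*x)/289 + 16*cos(4*x)/289.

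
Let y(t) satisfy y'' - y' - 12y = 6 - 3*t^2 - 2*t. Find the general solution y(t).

y = -15/32 + t**2/4 + t/8 + C1*exp(4*t) + C2*exp(-3*t)

Characteristic equation r² - r - 12 = 0 factors as (r - 4)(r + 3) = 0, so r = 4, -3.
Hence y_h = C1*exp(4*t) + C2*exp(-3*t).
For the particular solution try y_p = A0 + A1*t + A2*t^2. Substituting and matching coefficients of each power of t gives A0 = -15/32, A1 = 1/8, A2 = 1/4, so y_p = -15/32 + t^2/4 + t/8.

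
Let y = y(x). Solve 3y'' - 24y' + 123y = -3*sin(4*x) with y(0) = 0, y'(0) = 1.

Divide through by 3: y'' - 8y' + 41y = -sin(4*x).
Characteristic equation r² - 8r + 41 = 0 has discriminant (-8)² - 4·(41) = -100 < 0, so r = 4 ± 5i.
Hence y_h = C1*cos(5*x)*exp(4*x) + C2*exp(4*x)*sin(5*x).
Try y_p = A*cos(4*x) + B*sin(4*x). Substituting and equating the coefficients of cos(4x) and sin(4x) gives A = -32/1649, B = -25/1649, so y_p = -32*cos(4*x)/1649 - 25*sin(4*x)/1649.
General solution: y = -32*cos(4*x)/1649 - 25*sin(4*x)/1649 + C1*cos(5*x)*exp(4*x) + C2*exp(4*x)*sin(5*x).
Apply the initial conditions: y(0) = -32/1649 + C1 = 0 and y'(0) = -100/1649 + 4*C1 + 5*C2 = 1. Solving gives C1 = 32/1649, C2 = 1621/8245.

y = -32*cos(4*x)/1649 - 25*sin(4*x)/1649 + 32*cos(5*x)*exp(4*x)/1649 + 1621*exp(4*x)*sin(5*x)/8245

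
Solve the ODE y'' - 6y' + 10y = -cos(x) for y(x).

Characteristic equation r² - 6r + 10 = 0 has discriminant (-6)² - 4·(10) = -4 < 0, so r = 3 ± i.
Hence y_h = C1*cos(x)*exp(3*x) + C2*exp(3*x)*sin(x).
Try y_p = A*cos(x) + B*sin(x). Substituting and equating the coefficients of cos(x) and sin(x) gives A = -1/13, B = 2/39, so y_p = -cos(x)/13 + 2*sin(x)/39.

y = -cos(x)/13 + 2*sin(x)/39 + C1*cos(x)*exp(3*x) + C2*exp(3*x)*sin(x)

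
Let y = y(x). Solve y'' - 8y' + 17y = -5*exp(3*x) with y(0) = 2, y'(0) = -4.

y = -5*exp(3*x)/2 - 29*exp(4*x)*sin(x)/2 + 9*cos(x)*exp(4*x)/2

Characteristic equation r² - 8r + 17 = 0 has discriminant (-8)² - 4·(17) = -4 < 0, so r = 4 ± i.
Hence y_h = C1*cos(x)*exp(4*x) + C2*exp(4*x)*sin(x).
Try y_p = A*exp(3*x). Substituting into the equation and dividing by exp(3*x) gives A = -5/2, so y_p = -5*exp(3*x)/2.
General solution: y = -5*exp(3*x)/2 + C1*cos(x)*exp(4*x) + C2*exp(4*x)*sin(x).
Apply the initial conditions: y(0) = -5/2 + C1 = 2 and y'(0) = -15/2 + C2 + 4*C1 = -4. Solving gives C1 = 9/2, C2 = -29/2.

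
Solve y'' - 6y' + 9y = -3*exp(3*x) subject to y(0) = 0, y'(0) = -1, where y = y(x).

y = -x*exp(3*x) - 3*x**2*exp(3*x)/2

Characteristic equation r² - 6r + 9 = 0 has discriminant (-6)² - 4·(9) = 0, so r = 3 is a repeated root.
Hence y_h = (C1 + C2*x)*exp(3*x).
Since exp(3*x) solves the homogeneous equation (r = 3 is a root of multiplicity 2), multiply the trial by x^2. Try y_p = A*x^2*exp(3*x). Substituting into the equation and dividing by exp(3*x) gives A = -3/2, so y_p = -3*x^2*exp(3*x)/2.
General solution: y = C1*exp(3*x) - 3*x^2*exp(3*x)/2 + C2*x*exp(3*x).
Apply the initial conditions: y(0) = C1 = 0 and y'(0) = C2 + 3*C1 = -1. Solving gives C1 = 0, C2 = -1.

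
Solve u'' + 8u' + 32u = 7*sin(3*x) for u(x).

Characteristic equation r² + 8r + 32 = 0 has discriminant (8)² - 4·(32) = -64 < 0, so r = -4 ± 4i.
Hence u_h = C1*cos(4*x)*exp(-4*x) + C2*exp(-4*x)*sin(4*x).
Try u_p = A*cos(3*x) + B*sin(3*x). Substituting and equating the coefficients of cos(3x) and sin(3x) gives A = -168/1105, B = 161/1105, so u_p = -168*cos(3*x)/1105 + 161*sin(3*x)/1105.

u = -168*cos(3*x)/1105 + 161*sin(3*x)/1105 + C1*cos(4*x)*exp(-4*x) + C2*exp(-4*x)*sin(4*x)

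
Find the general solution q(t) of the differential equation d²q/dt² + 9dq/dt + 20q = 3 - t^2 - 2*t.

q = 719/4000 - 11*t/200 - t**2/20 + C1*exp(-5*t) + C2*exp(-4*t)

Characteristic equation r² + 9r + 20 = 0 factors as (r + 5)(r + 4) = 0, so r = -5, -4.
Hence q_h = C1*exp(-5*t) + C2*exp(-4*t).
For the particular solution try q_p = A0 + A1*t + A2*t^2. Substituting and matching coefficients of each power of t gives A0 = 719/4000, A1 = -11/200, A2 = -1/20, so q_p = 719/4000 - 11*t/200 - t^2/20.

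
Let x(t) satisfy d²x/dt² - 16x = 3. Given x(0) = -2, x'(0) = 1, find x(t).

x = -3/16 - 33*exp(-4*t)/32 - 25*exp(4*t)/32

Characteristic equation r² - 16 = 0 factors as (r - 4)(r + 4) = 0, so r = 4, -4.
Hence x_h = C1*exp(4*t) + C2*exp(-4*t).
For the particular solution try x_p = A0. Substituting and matching coefficients of each power of t gives A0 = -3/16, so x_p = -3/16.
General solution: x = -3/16 + C1*exp(4*t) + C2*exp(-4*t).
Apply the initial conditions: x(0) = -3/16 + C1 + C2 = -2 and x'(0) = -4*C2 + 4*C1 = 1. Solving gives C1 = -25/32, C2 = -33/32.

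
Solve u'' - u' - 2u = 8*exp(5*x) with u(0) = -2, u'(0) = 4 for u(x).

Characteristic equation r² - r - 2 = 0 factors as (r - 2)(r + 1) = 0, so r = 2, -1.
Hence u_h = C1*exp(2*x) + C2*exp(-x).
Try u_p = A*exp(5*x). Substituting into the equation and dividing by exp(5*x) gives A = 4/9, so u_p = 4*exp(5*x)/9.
General solution: u = 4*exp(5*x)/9 + C1*exp(2*x) + C2*exp(-x).
Apply the initial conditions: u(0) = 4/9 + C1 + C2 = -2 and u'(0) = 20/9 - C2 + 2*C1 = 4. Solving gives C1 = -2/9, C2 = -20/9.

u = -20*exp(-x)/9 - 2*exp(2*x)/9 + 4*exp(5*x)/9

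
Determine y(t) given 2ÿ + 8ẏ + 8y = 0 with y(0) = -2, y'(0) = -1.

Divide through by 2: y'' + 4y' + 4y = 0.
Characteristic equation r² + 4r + 4 = 0 has discriminant (4)² - 4·(4) = 0, so r = -2 is a repeated root.
Hence y_h = (C1 + C2*t)*exp(-2*t).
Apply the initial conditions: y(0) = C1 = -2 and y'(0) = C2 - 2*C1 = -1. Solving gives C1 = -2, C2 = -5.

y = -2*exp(-2*t) - 5*t*exp(-2*t)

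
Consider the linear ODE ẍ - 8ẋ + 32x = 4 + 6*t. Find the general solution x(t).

x = 11/64 + 3*t/16 + C1*cos(4*t)*exp(4*t) + C2*exp(4*t)*sin(4*t)

Characteristic equation r² - 8r + 32 = 0 has discriminant (-8)² - 4·(32) = -64 < 0, so r = 4 ± 4i.
Hence x_h = C1*cos(4*t)*exp(4*t) + C2*exp(4*t)*sin(4*t).
For the particular solution try x_p = A0 + A1*t. Substituting and matching coefficients of each power of t gives A0 = 11/64, A1 = 3/16, so x_p = 11/64 + 3*t/16.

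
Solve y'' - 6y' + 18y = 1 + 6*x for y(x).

Characteristic equation r² - 6r + 18 = 0 has discriminant (-6)² - 4·(18) = -36 < 0, so r = 3 ± 3i.
Hence y_h = C1*cos(3*x)*exp(3*x) + C2*exp(3*x)*sin(3*x).
For the particular solution try y_p = A0 + A1*x. Substituting and matching coefficients of each power of x gives A0 = 1/6, A1 = 1/3, so y_p = 1/6 + x/3.

y = 1/6 + x/3 + C1*cos(3*x)*exp(3*x) + C2*exp(3*x)*sin(3*x)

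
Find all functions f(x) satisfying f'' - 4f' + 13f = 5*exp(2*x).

f = 5*exp(2*x)/9 + C1*cos(3*x)*exp(2*x) + C2*exp(2*x)*sin(3*x)

Characteristic equation r² - 4r + 13 = 0 has discriminant (-4)² - 4·(13) = -36 < 0, so r = 2 ± 3i.
Hence f_h = C1*cos(3*x)*exp(2*x) + C2*exp(2*x)*sin(3*x).
Try f_p = A*exp(2*x). Substituting into the equation and dividing by exp(2*x) gives A = 5/9, so f_p = 5*exp(2*x)/9.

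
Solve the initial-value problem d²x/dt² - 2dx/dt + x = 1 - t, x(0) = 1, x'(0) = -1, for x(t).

Characteristic equation r² - 2r + 1 = 0 has discriminant (-2)² - 4·(1) = 0, so r = 1 is a repeated root.
Hence x_h = (C1 + C2*t)*exp(t).
For the particular solution try x_p = A0 + A1*t. Substituting and matching coefficients of each power of t gives A0 = -1, A1 = -1, so x_p = -1 - t.
General solution: x = -1 - t + C1*exp(t) + C2*t*exp(t).
Apply the initial conditions: x(0) = -1 + C1 = 1 and x'(0) = -1 + C1 + C2 = -1. Solving gives C1 = 2, C2 = -2.

x = -1 - t + 2*exp(t) - 2*t*exp(t)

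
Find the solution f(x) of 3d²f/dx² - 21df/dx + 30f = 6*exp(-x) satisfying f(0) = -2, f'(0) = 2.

f = -38*exp(2*x)/9 + exp(-x)/9 + 19*exp(5*x)/9

Divide through by 3: f'' - 7f' + 10f = 2*exp(-x).
Characteristic equation r² - 7r + 10 = 0 factors as (r - 5)(r - 2) = 0, so r = 5, 2.
Hence f_h = C1*exp(5*x) + C2*exp(2*x).
Try f_p = A*exp(-x). Substituting into the equation and dividing by exp(-x) gives A = 1/9, so f_p = exp(-x)/9.
General solution: f = exp(-x)/9 + C1*exp(5*x) + C2*exp(2*x).
Apply the initial conditions: f(0) = 1/9 + C1 + C2 = -2 and f'(0) = -1/9 + 2*C2 + 5*C1 = 2. Solving gives C1 = 19/9, C2 = -38/9.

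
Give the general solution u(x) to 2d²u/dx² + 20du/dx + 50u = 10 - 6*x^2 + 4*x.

u = 87/625 - 3*x**2/25 + 22*x/125 + C1*exp(-5*x) + C2*x*exp(-5*x)

Divide through by 2: u'' + 10u' + 25u = 5 - 3*x^2 + 2*x.
Characteristic equation r² + 10r + 25 = 0 has discriminant (10)² - 4·(25) = 0, so r = -5 is a repeated root.
Hence u_h = (C1 + C2*x)*exp(-5*x).
For the particular solution try u_p = A0 + A1*x + A2*x^2. Substituting and matching coefficients of each power of x gives A0 = 87/625, A1 = 22/125, A2 = -3/25, so u_p = 87/625 - 3*x^2/25 + 22*x/125.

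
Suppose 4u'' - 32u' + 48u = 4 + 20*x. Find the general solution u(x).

Divide through by 4: u'' - 8u' + 12u = 1 + 5*x.
Characteristic equation r² - 8r + 12 = 0 factors as (r - 6)(r - 2) = 0, so r = 6, 2.
Hence u_h = C1*exp(6*x) + C2*exp(2*x).
For the particular solution try u_p = A0 + A1*x. Substituting and matching coefficients of each power of x gives A0 = 13/36, A1 = 5/12, so u_p = 13/36 + 5*x/12.

u = 13/36 + 5*x/12 + C1*exp(6*x) + C2*exp(2*x)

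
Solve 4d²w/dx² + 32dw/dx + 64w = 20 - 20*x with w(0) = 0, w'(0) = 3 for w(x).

w = 15/32 - 15*exp(-4*x)/32 - 5*x/16 + 23*x*exp(-4*x)/16

Divide through by 4: w'' + 8w' + 16w = 5 - 5*x.
Characteristic equation r² + 8r + 16 = 0 has discriminant (8)² - 4·(16) = 0, so r = -4 is a repeated root.
Hence w_h = (C1 + C2*x)*exp(-4*x).
For the particular solution try w_p = A0 + A1*x. Substituting and matching coefficients of each power of x gives A0 = 15/32, A1 = -5/16, so w_p = 15/32 - 5*x/16.
General solution: w = 15/32 - 5*x/16 + C1*exp(-4*x) + C2*x*exp(-4*x).
Apply the initial conditions: w(0) = 15/32 + C1 = 0 and w'(0) = -5/16 + C2 - 4*C1 = 3. Solving gives C1 = -15/32, C2 = 23/16.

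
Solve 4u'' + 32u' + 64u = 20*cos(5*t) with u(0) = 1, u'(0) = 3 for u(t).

u = -45*cos(5*t)/1681 + 200*sin(5*t)/1681 + 1726*exp(-4*t)/1681 + 267*t*exp(-4*t)/41

Divide through by 4: u'' + 8u' + 16u = 5*cos(5*t).
Characteristic equation r² + 8r + 16 = 0 has discriminant (8)² - 4·(16) = 0, so r = -4 is a repeated root.
Hence u_h = (C1 + C2*t)*exp(-4*t).
Try u_p = A*cos(5*t) + B*sin(5*t). Substituting and equating the coefficients of cos(5t) and sin(5t) gives A = -45/1681, B = 200/1681, so u_p = -45*cos(5*t)/1681 + 200*sin(5*t)/1681.
General solution: u = -45*cos(5*t)/1681 + 200*sin(5*t)/1681 + C1*exp(-4*t) + C2*t*exp(-4*t).
Apply the initial conditions: u(0) = -45/1681 + C1 = 1 and u'(0) = 1000/1681 + C2 - 4*C1 = 3. Solving gives C1 = 1726/1681, C2 = 267/41.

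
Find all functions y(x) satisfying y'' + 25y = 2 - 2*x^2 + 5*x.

Characteristic equation r² + 25 = 0 has discriminant (0)² - 4·(25) = -100 < 0, so r = ± 5i.
Hence y_h = C1*cos(5*x) + C2*sin(5*x).
For the particular solution try y_p = A0 + A1*x + A2*x^2. Substituting and matching coefficients of each power of x gives A0 = 54/625, A1 = 1/5, A2 = -2/25, so y_p = 54/625 - 2*x^2/25 + x/5.

y = 54/625 - 2*x**2/25 + x/5 + C1*cos(5*x) + C2*sin(5*x)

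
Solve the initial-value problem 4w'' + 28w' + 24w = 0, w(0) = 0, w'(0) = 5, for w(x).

w = -exp(-6*x) + exp(-x)

Divide through by 4: w'' + 7w' + 6w = 0.
Characteristic equation r² + 7r + 6 = 0 factors as (r + 6)(r + 1) = 0, so r = -6, -1.
Hence w_h = C1*exp(-6*x) + C2*exp(-x).
Apply the initial conditions: w(0) = C1 + C2 = 0 and w'(0) = -C2 - 6*C1 = 5. Solving gives C1 = -1, C2 = 1.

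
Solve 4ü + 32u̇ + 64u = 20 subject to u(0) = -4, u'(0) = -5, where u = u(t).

u = 5/16 - 69*exp(-4*t)/16 - 89*t*exp(-4*t)/4

Divide through by 4: u'' + 8u' + 16u = 5.
Characteristic equation r² + 8r + 16 = 0 has discriminant (8)² - 4·(16) = 0, so r = -4 is a repeated root.
Hence u_h = (C1 + C2*t)*exp(-4*t).
For the particular solution try u_p = A0. Substituting and matching coefficients of each power of t gives A0 = 5/16, so u_p = 5/16.
General solution: u = 5/16 + C1*exp(-4*t) + C2*t*exp(-4*t).
Apply the initial conditions: u(0) = 5/16 + C1 = -4 and u'(0) = C2 - 4*C1 = -5. Solving gives C1 = -69/16, C2 = -89/4.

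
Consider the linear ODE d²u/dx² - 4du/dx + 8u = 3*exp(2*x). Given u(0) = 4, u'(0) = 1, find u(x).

Characteristic equation r² - 4r + 8 = 0 has discriminant (-4)² - 4·(8) = -16 < 0, so r = 2 ± 2i.
Hence u_h = C1*cos(2*x)*exp(2*x) + C2*exp(2*x)*sin(2*x).
Try u_p = A*exp(2*x). Substituting into the equation and dividing by exp(2*x) gives A = 3/4, so u_p = 3*exp(2*x)/4.
General solution: u = 3*exp(2*x)/4 + C1*cos(2*x)*exp(2*x) + C2*exp(2*x)*sin(2*x).
Apply the initial conditions: u(0) = 3/4 + C1 = 4 and u'(0) = 3/2 + 2*C1 + 2*C2 = 1. Solving gives C1 = 13/4, C2 = -7/2.

u = 3*exp(2*x)/4 - 7*exp(2*x)*sin(2*x)/2 + 13*cos(2*x)*exp(2*x)/4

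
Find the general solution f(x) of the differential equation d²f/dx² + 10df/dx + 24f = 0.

f = C1*exp(-4*x) + C2*exp(-6*x)

Characteristic equation r² + 10r + 24 = 0 factors as (r + 4)(r + 6) = 0, so r = -4, -6.
Hence f_h = C1*exp(-4*x) + C2*exp(-6*x).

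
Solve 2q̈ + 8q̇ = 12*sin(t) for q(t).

Divide through by 2: q'' + 4q' = 6*sin(t).
Characteristic equation r² + 4r = 0 factors as (r + 4)r = 0, so r = -4, 0.
Hence q_h = C1*exp(-4*t) + C2.
Try q_p = A*cos(t) + B*sin(t). Substituting and equating the coefficients of cos(t) and sin(t) gives A = -24/17, B = -6/17, so q_p = -24*cos(t)/17 - 6*sin(t)/17.

q = C2 - 24*cos(t)/17 - 6*sin(t)/17 + C1*exp(-4*t)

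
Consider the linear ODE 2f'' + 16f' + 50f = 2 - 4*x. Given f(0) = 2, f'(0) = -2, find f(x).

Divide through by 2: f'' + 8f' + 25f = 1 - 2*x.
Characteristic equation r² + 8r + 25 = 0 has discriminant (8)² - 4·(25) = -36 < 0, so r = -4 ± 3i.
Hence f_h = C1*cos(3*x)*exp(-4*x) + C2*exp(-4*x)*sin(3*x).
For the particular solution try f_p = A0 + A1*x. Substituting and matching coefficients of each power of x gives A0 = 41/625, A1 = -2/25, so f_p = 41/625 - 2*x/25.
General solution: f = 41/625 - 2*x/25 + C1*cos(3*x)*exp(-4*x) + C2*exp(-4*x)*sin(3*x).
Apply the initial conditions: f(0) = 41/625 + C1 = 2 and f'(0) = -2/25 - 4*C1 + 3*C2 = -2. Solving gives C1 = 1209/625, C2 = 1212/625.

f = 41/625 - 2*x/25 + 1209*cos(3*x)*exp(-4*x)/625 + 1212*exp(-4*x)*sin(3*x)/625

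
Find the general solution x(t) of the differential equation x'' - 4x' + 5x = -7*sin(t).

x = -7*cos(t)/8 - 7*sin(t)/8 + C1*cos(t)*exp(2*t) + C2*exp(2*t)*sin(t)

Characteristic equation r² - 4r + 5 = 0 has discriminant (-4)² - 4·(5) = -4 < 0, so r = 2 ± i.
Hence x_h = C1*cos(t)*exp(2*t) + C2*exp(2*t)*sin(t).
Try x_p = A*cos(t) + B*sin(t). Substituting and equating the coefficients of cos(t) and sin(t) gives A = -7/8, B = -7/8, so x_p = -7*cos(t)/8 - 7*sin(t)/8.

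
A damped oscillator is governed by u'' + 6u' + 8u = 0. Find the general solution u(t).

Characteristic equation r² + 6r + 8 = 0 factors as (r + 4)(r + 2) = 0, so r = -4, -2.
Hence u_h = C1*exp(-4*t) + C2*exp(-2*t).

u = C1*exp(-4*t) + C2*exp(-2*t)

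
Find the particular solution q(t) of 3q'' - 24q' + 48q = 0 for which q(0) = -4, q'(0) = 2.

q = -4*exp(4*t) + 18*t*exp(4*t)

Divide through by 3: q'' - 8q' + 16q = 0.
Characteristic equation r² - 8r + 16 = 0 has discriminant (-8)² - 4·(16) = 0, so r = 4 is a repeated root.
Hence q_h = (C1 + C2*t)*exp(4*t).
Apply the initial conditions: q(0) = C1 = -4 and q'(0) = C2 + 4*C1 = 2. Solving gives C1 = -4, C2 = 18.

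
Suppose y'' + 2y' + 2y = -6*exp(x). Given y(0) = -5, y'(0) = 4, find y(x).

y = -6*exp(x)/5 - 19*cos(x)*exp(-x)/5 + 7*exp(-x)*sin(x)/5

Characteristic equation r² + 2r + 2 = 0 has discriminant (2)² - 4·(2) = -4 < 0, so r = -1 ± i.
Hence y_h = C1*cos(x)*exp(-x) + C2*exp(-x)*sin(x).
Try y_p = A*exp(x). Substituting into the equation and dividing by exp(x) gives A = -6/5, so y_p = -6*exp(x)/5.
General solution: y = -6*exp(x)/5 + C1*cos(x)*exp(-x) + C2*exp(-x)*sin(x).
Apply the initial conditions: y(0) = -6/5 + C1 = -5 and y'(0) = -6/5 + C2 - C1 = 4. Solving gives C1 = -19/5, C2 = 7/5.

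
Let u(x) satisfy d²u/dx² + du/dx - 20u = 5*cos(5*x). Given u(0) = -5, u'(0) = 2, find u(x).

u = -923*exp(4*x)/369 - 43*exp(-5*x)/18 - 9*cos(5*x)/82 + sin(5*x)/82

Characteristic equation r² + r - 20 = 0 factors as (r + 5)(r - 4) = 0, so r = -5, 4.
Hence u_h = C1*exp(-5*x) + C2*exp(4*x).
Try u_p = A*cos(5*x) + B*sin(5*x). Substituting and equating the coefficients of cos(5x) and sin(5x) gives A = -9/82, B = 1/82, so u_p = -9*cos(5*x)/82 + sin(5*x)/82.
General solution: u = -9*cos(5*x)/82 + sin(5*x)/82 + C1*exp(-5*x) + C2*exp(4*x).
Apply the initial conditions: u(0) = -9/82 + C1 + C2 = -5 and u'(0) = 5/82 - 5*C1 + 4*C2 = 2. Solving gives C1 = -43/18, C2 = -923/369.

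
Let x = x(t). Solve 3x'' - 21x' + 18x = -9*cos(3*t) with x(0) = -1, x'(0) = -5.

x = -22*exp(6*t)/25 - 7*exp(t)/50 + cos(3*t)/50 + 7*sin(3*t)/50

Divide through by 3: x'' - 7x' + 6x = -3*cos(3*t).
Characteristic equation r² - 7r + 6 = 0 factors as (r - 6)(r - 1) = 0, so r = 6, 1.
Hence x_h = C1*exp(6*t) + C2*exp(t).
Try x_p = A*cos(3*t) + B*sin(3*t). Substituting and equating the coefficients of cos(3t) and sin(3t) gives A = 1/50, B = 7/50, so x_p = cos(3*t)/50 + 7*sin(3*t)/50.
General solution: x = cos(3*t)/50 + 7*sin(3*t)/50 + C1*exp(6*t) + C2*exp(t).
Apply the initial conditions: x(0) = 1/50 + C1 + C2 = -1 and x'(0) = 21/50 + C2 + 6*C1 = -5. Solving gives C1 = -22/25, C2 = -7/50.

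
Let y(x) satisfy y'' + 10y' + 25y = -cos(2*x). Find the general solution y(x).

y = -21*cos(2*x)/841 - 20*sin(2*x)/841 + C1*exp(-5*x) + C2*x*exp(-5*x)

Characteristic equation r² + 10r + 25 = 0 has discriminant (10)² - 4·(25) = 0, so r = -5 is a repeated root.
Hence y_h = (C1 + C2*x)*exp(-5*x).
Try y_p = A*cos(2*x) + B*sin(2*x). Substituting and equating the coefficients of cos(2x) and sin(2x) gives A = -21/841, B = -20/841, so y_p = -21*cos(2*x)/841 - 20*sin(2*x)/841.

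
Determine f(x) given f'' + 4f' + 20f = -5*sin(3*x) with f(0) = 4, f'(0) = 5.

f = -11*sin(3*x)/53 + 12*cos(3*x)/53 + 200*cos(4*x)*exp(-2*x)/53 + 349*exp(-2*x)*sin(4*x)/106

Characteristic equation r² + 4r + 20 = 0 has discriminant (4)² - 4·(20) = -64 < 0, so r = -2 ± 4i.
Hence f_h = C1*cos(4*x)*exp(-2*x) + C2*exp(-2*x)*sin(4*x).
Try f_p = A*cos(3*x) + B*sin(3*x). Substituting and equating the coefficients of cos(3x) and sin(3x) gives A = 12/53, B = -11/53, so f_p = -11*sin(3*x)/53 + 12*cos(3*x)/53.
General solution: f = -11*sin(3*x)/53 + 12*cos(3*x)/53 + C1*cos(4*x)*exp(-2*x) + C2*exp(-2*x)*sin(4*x).
Apply the initial conditions: f(0) = 12/53 + C1 = 4 and f'(0) = -33/53 - 2*C1 + 4*C2 = 5. Solving gives C1 = 200/53, C2 = 349/106.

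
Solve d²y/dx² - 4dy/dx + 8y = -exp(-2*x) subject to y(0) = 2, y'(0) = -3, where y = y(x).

y = -exp(-2*x)/20 - 18*exp(2*x)*sin(2*x)/5 + 41*cos(2*x)*exp(2*x)/20

Characteristic equation r² - 4r + 8 = 0 has discriminant (-4)² - 4·(8) = -16 < 0, so r = 2 ± 2i.
Hence y_h = C1*cos(2*x)*exp(2*x) + C2*exp(2*x)*sin(2*x).
Try y_p = A*exp(-2*x). Substituting into the equation and dividing by exp(-2*x) gives A = -1/20, so y_p = -exp(-2*x)/20.
General solution: y = -exp(-2*x)/20 + C1*cos(2*x)*exp(2*x) + C2*exp(2*x)*sin(2*x).
Apply the initial conditions: y(0) = -1/20 + C1 = 2 and y'(0) = 1/10 + 2*C1 + 2*C2 = -3. Solving gives C1 = 41/20, C2 = -18/5.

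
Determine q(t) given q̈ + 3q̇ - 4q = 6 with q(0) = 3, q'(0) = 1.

q = -3/2 + 7*exp(-4*t)/10 + 19*exp(t)/5

Characteristic equation r² + 3r - 4 = 0 factors as (r + 4)(r - 1) = 0, so r = -4, 1.
Hence q_h = C1*exp(-4*t) + C2*exp(t).
For the particular solution try q_p = A0. Substituting and matching coefficients of each power of t gives A0 = -3/2, so q_p = -3/2.
General solution: q = -3/2 + C1*exp(-4*t) + C2*exp(t).
Apply the initial conditions: q(0) = -3/2 + C1 + C2 = 3 and q'(0) = C2 - 4*C1 = 1. Solving gives C1 = 7/10, C2 = 19/5.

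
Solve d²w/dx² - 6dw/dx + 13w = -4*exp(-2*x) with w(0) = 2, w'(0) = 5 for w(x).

Characteristic equation r² - 6r + 13 = 0 has discriminant (-6)² - 4·(13) = -16 < 0, so r = 3 ± 2i.
Hence w_h = C1*cos(2*x)*exp(3*x) + C2*exp(3*x)*sin(2*x).
Try w_p = A*exp(-2*x). Substituting into the equation and dividing by exp(-2*x) gives A = -4/29, so w_p = -4*exp(-2*x)/29.
General solution: w = -4*exp(-2*x)/29 + C1*cos(2*x)*exp(3*x) + C2*exp(3*x)*sin(2*x).
Apply the initial conditions: w(0) = -4/29 + C1 = 2 and w'(0) = 8/29 + 2*C2 + 3*C1 = 5. Solving gives C1 = 62/29, C2 = -49/58.

w = -4*exp(-2*x)/29 - 49*exp(3*x)*sin(2*x)/58 + 62*cos(2*x)*exp(3*x)/29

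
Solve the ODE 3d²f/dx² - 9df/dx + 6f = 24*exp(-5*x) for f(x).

f = 4*exp(-5*x)/21 + C1*exp(x) + C2*exp(2*x)

Divide through by 3: f'' - 3f' + 2f = 8*exp(-5*x).
Characteristic equation r² - 3r + 2 = 0 factors as (r - 1)(r - 2) = 0, so r = 1, 2.
Hence f_h = C1*exp(x) + C2*exp(2*x).
Try f_p = A*exp(-5*x). Substituting into the equation and dividing by exp(-5*x) gives A = 4/21, so f_p = 4*exp(-5*x)/21.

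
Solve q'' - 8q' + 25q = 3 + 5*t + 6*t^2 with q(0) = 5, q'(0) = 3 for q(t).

q = 3343/15625 + 6*t**2/25 + 221*t/625 - 85926*exp(4*t)*sin(3*t)/15625 + 74782*cos(3*t)*exp(4*t)/15625

Characteristic equation r² - 8r + 25 = 0 has discriminant (-8)² - 4·(25) = -36 < 0, so r = 4 ± 3i.
Hence q_h = C1*cos(3*t)*exp(4*t) + C2*exp(4*t)*sin(3*t).
For the particular solution try q_p = A0 + A1*t + A2*t^2. Substituting and matching coefficients of each power of t gives A0 = 3343/15625, A1 = 221/625, A2 = 6/25, so q_p = 3343/15625 + 6*t^2/25 + 221*t/625.
General solution: q = 3343/15625 + 6*t^2/25 + 221*t/625 + C1*cos(3*t)*exp(4*t) + C2*exp(4*t)*sin(3*t).
Apply the initial conditions: q(0) = 3343/15625 + C1 = 5 and q'(0) = 221/625 + 3*C2 + 4*C1 = 3. Solving gives C1 = 74782/15625, C2 = -85926/15625.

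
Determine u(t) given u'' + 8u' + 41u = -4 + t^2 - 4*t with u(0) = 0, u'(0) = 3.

Characteristic equation r² + 8r + 41 = 0 has discriminant (8)² - 4·(41) = -100 < 0, so r = -4 ± 5i.
Hence u_h = C1*cos(5*t)*exp(-4*t) + C2*exp(-4*t)*sin(5*t).
For the particular solution try u_p = A0 + A1*t + A2*t^2. Substituting and matching coefficients of each power of t gives A0 = -5366/68921, A1 = -180/1681, A2 = 1/41, so u_p = -5366/68921 - 180*t/1681 + t^2/41.
General solution: u = -5366/68921 - 180*t/1681 + t^2/41 + C1*cos(5*t)*exp(-4*t) + C2*exp(-4*t)*sin(5*t).
Apply the initial conditions: u(0) = -5366/68921 + C1 = 0 and u'(0) = -180/1681 - 4*C1 + 5*C2 = 3. Solving gives C1 = 5366/68921, C2 = 235607/344605.

u = -5366/68921 - 180*t/1681 + t**2/41 + 5366*cos(5*t)*exp(-4*t)/68921 + 235607*exp(-4*t)*sin(5*t)/344605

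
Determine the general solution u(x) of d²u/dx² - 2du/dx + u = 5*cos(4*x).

Characteristic equation r² - 2r + 1 = 0 has discriminant (-2)² - 4·(1) = 0, so r = 1 is a repeated root.
Hence u_h = (C1 + C2*x)*exp(x).
Try u_p = A*cos(4*x) + B*sin(4*x). Substituting and equating the coefficients of cos(4x) and sin(4x) gives A = -75/289, B = -40/289, so u_p = -75*cos(4*x)/289 - 40*sin(4*x)/289.

u = -75*cos(4*x)/289 - 40*sin(4*x)/289 + C1*exp(x) + C2*x*exp(x)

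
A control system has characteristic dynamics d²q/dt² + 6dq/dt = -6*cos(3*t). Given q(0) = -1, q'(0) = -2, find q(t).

Characteristic equation r² + 6r = 0 factors as (r + 6)r = 0, so r = -6, 0.
Hence q_h = C1*exp(-6*t) + C2.
Try q_p = A*cos(3*t) + B*sin(3*t). Substituting and equating the coefficients of cos(3t) and sin(3t) gives A = 2/15, B = -4/15, so q_p = -4*sin(3*t)/15 + 2*cos(3*t)/15.
General solution: q = C2 - 4*sin(3*t)/15 + 2*cos(3*t)/15 + C1*exp(-6*t).
Apply the initial conditions: q(0) = 2/15 + C1 + C2 = -1 and q'(0) = -4/5 - 6*C1 = -2. Solving gives C1 = 1/5, C2 = -4/3.

q = -4/3 - 4*sin(3*t)/15 + exp(-6*t)/5 + 2*cos(3*t)/15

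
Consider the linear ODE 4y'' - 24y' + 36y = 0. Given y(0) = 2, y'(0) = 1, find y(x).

Divide through by 4: y'' - 6y' + 9y = 0.
Characteristic equation r² - 6r + 9 = 0 has discriminant (-6)² - 4·(9) = 0, so r = 3 is a repeated root.
Hence y_h = (C1 + C2*x)*exp(3*x).
Apply the initial conditions: y(0) = C1 = 2 and y'(0) = C2 + 3*C1 = 1. Solving gives C1 = 2, C2 = -5.

y = 2*exp(3*x) - 5*x*exp(3*x)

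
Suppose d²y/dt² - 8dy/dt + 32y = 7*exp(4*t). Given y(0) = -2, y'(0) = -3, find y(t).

y = 7*exp(4*t)/16 - 39*cos(4*t)*exp(4*t)/16 + 5*exp(4*t)*sin(4*t)/4

Characteristic equation r² - 8r + 32 = 0 has discriminant (-8)² - 4·(32) = -64 < 0, so r = 4 ± 4i.
Hence y_h = C1*cos(4*t)*exp(4*t) + C2*exp(4*t)*sin(4*t).
Try y_p = A*exp(4*t). Substituting into the equation and dividing by exp(4*t) gives A = 7/16, so y_p = 7*exp(4*t)/16.
General solution: y = 7*exp(4*t)/16 + C1*cos(4*t)*exp(4*t) + C2*exp(4*t)*sin(4*t).
Apply the initial conditions: y(0) = 7/16 + C1 = -2 and y'(0) = 7/4 + 4*C1 + 4*C2 = -3. Solving gives C1 = -39/16, C2 = 5/4.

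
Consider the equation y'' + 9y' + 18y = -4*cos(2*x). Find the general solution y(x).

y = -9*sin(2*x)/65 - 7*cos(2*x)/65 + C1*exp(-3*x) + C2*exp(-6*x)

Characteristic equation r² + 9r + 18 = 0 factors as (r + 3)(r + 6) = 0, so r = -3, -6.
Hence y_h = C1*exp(-3*x) + C2*exp(-6*x).
Try y_p = A*cos(2*x) + B*sin(2*x). Substituting and equating the coefficients of cos(2x) and sin(2x) gives A = -7/65, B = -9/65, so y_p = -9*sin(2*x)/65 - 7*cos(2*x)/65.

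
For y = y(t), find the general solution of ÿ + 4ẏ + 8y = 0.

y = C1*cos(2*t)*exp(-2*t) + C2*exp(-2*t)*sin(2*t)

Characteristic equation r² + 4r + 8 = 0 has discriminant (4)² - 4·(8) = -16 < 0, so r = -2 ± 2i.
Hence y_h = C1*cos(2*t)*exp(-2*t) + C2*exp(-2*t)*sin(2*t).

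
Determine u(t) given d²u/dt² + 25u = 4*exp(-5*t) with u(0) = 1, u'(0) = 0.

u = 2*exp(-5*t)/25 + 2*sin(5*t)/25 + 23*cos(5*t)/25

Characteristic equation r² + 25 = 0 has discriminant (0)² - 4·(25) = -100 < 0, so r = ± 5i.
Hence u_h = C1*cos(5*t) + C2*sin(5*t).
Try u_p = A*exp(-5*t). Substituting into the equation and dividing by exp(-5*t) gives A = 2/25, so u_p = 2*exp(-5*t)/25.
General solution: u = 2*exp(-5*t)/25 + C1*cos(5*t) + C2*sin(5*t).
Apply the initial conditions: u(0) = 2/25 + C1 = 1 and u'(0) = -2/5 + 5*C2 = 0. Solving gives C1 = 23/25, C2 = 2/25.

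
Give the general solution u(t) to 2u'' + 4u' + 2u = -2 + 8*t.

Divide through by 2: u'' + 2u' + u = -1 + 4*t.
Characteristic equation r² + 2r + 1 = 0 has discriminant (2)² - 4·(1) = 0, so r = -1 is a repeated root.
Hence u_h = (C1 + C2*t)*exp(-t).
For the particular solution try u_p = A0 + A1*t. Substituting and matching coefficients of each power of t gives A0 = -9, A1 = 4, so u_p = -9 + 4*t.

u = -9 + 4*t + C1*exp(-t) + C2*t*exp(-t)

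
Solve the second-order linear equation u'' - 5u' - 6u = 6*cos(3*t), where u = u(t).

Characteristic equation r² - 5r - 6 = 0 factors as (r + 1)(r - 6) = 0, so r = -1, 6.
Hence u_h = C1*exp(-t) + C2*exp(6*t).
Try u_p = A*cos(3*t) + B*sin(3*t). Substituting and equating the coefficients of cos(3t) and sin(3t) gives A = -1/5, B = -1/5, so u_p = -cos(3*t)/5 - sin(3*t)/5.

u = -cos(3*t)/5 - sin(3*t)/5 + C1*exp(-t) + C2*exp(6*t)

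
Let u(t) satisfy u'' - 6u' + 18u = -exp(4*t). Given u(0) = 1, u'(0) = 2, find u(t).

Characteristic equation r² - 6r + 18 = 0 has discriminant (-6)² - 4·(18) = -36 < 0, so r = 3 ± 3i.
Hence u_h = C1*cos(3*t)*exp(3*t) + C2*exp(3*t)*sin(3*t).
Try u_p = A*exp(4*t). Substituting into the equation and dividing by exp(4*t) gives A = -1/10, so u_p = -exp(4*t)/10.
General solution: u = -exp(4*t)/10 + C1*cos(3*t)*exp(3*t) + C2*exp(3*t)*sin(3*t).
Apply the initial conditions: u(0) = -1/10 + C1 = 1 and u'(0) = -2/5 + 3*C1 + 3*C2 = 2. Solving gives C1 = 11/10, C2 = -3/10.

u = -exp(4*t)/10 - 3*exp(3*t)*sin(3*t)/10 + 11*cos(3*t)*exp(3*t)/10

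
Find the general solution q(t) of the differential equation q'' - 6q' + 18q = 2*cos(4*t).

q = -12*sin(4*t)/145 + cos(4*t)/145 + C1*cos(3*t)*exp(3*t) + C2*exp(3*t)*sin(3*t)

Characteristic equation r² - 6r + 18 = 0 has discriminant (-6)² - 4·(18) = -36 < 0, so r = 3 ± 3i.
Hence q_h = C1*cos(3*t)*exp(3*t) + C2*exp(3*t)*sin(3*t).
Try q_p = A*cos(4*t) + B*sin(4*t). Substituting and equating the coefficients of cos(4t) and sin(4t) gives A = 1/145, B = -12/145, so q_p = -12*sin(4*t)/145 + cos(4*t)/145.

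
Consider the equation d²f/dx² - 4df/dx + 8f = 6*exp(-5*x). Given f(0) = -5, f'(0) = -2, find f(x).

f = 6*exp(-5*x)/53 - 271*cos(2*x)*exp(2*x)/53 + 233*exp(2*x)*sin(2*x)/53

Characteristic equation r² - 4r + 8 = 0 has discriminant (-4)² - 4·(8) = -16 < 0, so r = 2 ± 2i.
Hence f_h = C1*cos(2*x)*exp(2*x) + C2*exp(2*x)*sin(2*x).
Try f_p = A*exp(-5*x). Substituting into the equation and dividing by exp(-5*x) gives A = 6/53, so f_p = 6*exp(-5*x)/53.
General solution: f = 6*exp(-5*x)/53 + C1*cos(2*x)*exp(2*x) + C2*exp(2*x)*sin(2*x).
Apply the initial conditions: f(0) = 6/53 + C1 = -5 and f'(0) = -30/53 + 2*C1 + 2*C2 = -2. Solving gives C1 = -271/53, C2 = 233/53.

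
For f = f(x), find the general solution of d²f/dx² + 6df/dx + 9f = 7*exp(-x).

f = 7*exp(-x)/4 + C1*exp(-3*x) + C2*x*exp(-3*x)

Characteristic equation r² + 6r + 9 = 0 has discriminant (6)² - 4·(9) = 0, so r = -3 is a repeated root.
Hence f_h = (C1 + C2*x)*exp(-3*x).
Try f_p = A*exp(-x). Substituting into the equation and dividing by exp(-x) gives A = 7/4, so f_p = 7*exp(-x)/4.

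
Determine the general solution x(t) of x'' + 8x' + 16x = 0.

x = C1*exp(-4*t) + C2*t*exp(-4*t)

Characteristic equation r² + 8r + 16 = 0 has discriminant (8)² - 4·(16) = 0, so r = -4 is a repeated root.
Hence x_h = (C1 + C2*t)*exp(-4*t).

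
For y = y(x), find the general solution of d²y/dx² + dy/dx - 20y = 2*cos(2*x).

Characteristic equation r² + r - 20 = 0 factors as (r + 5)(r - 4) = 0, so r = -5, 4.
Hence y_h = C1*exp(-5*x) + C2*exp(4*x).
Try y_p = A*cos(2*x) + B*sin(2*x). Substituting and equating the coefficients of cos(2x) and sin(2x) gives A = -12/145, B = 1/145, so y_p = -12*cos(2*x)/145 + sin(2*x)/145.

y = -12*cos(2*x)/145 + sin(2*x)/145 + C1*exp(-5*x) + C2*exp(4*x)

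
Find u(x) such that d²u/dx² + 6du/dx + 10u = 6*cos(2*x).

u = cos(2*x)/5 + 2*sin(2*x)/5 + C1*cos(x)*exp(-3*x) + C2*exp(-3*x)*sin(x)

Characteristic equation r² + 6r + 10 = 0 has discriminant (6)² - 4·(10) = -4 < 0, so r = -3 ± i.
Hence u_h = C1*cos(x)*exp(-3*x) + C2*exp(-3*x)*sin(x).
Try u_p = A*cos(2*x) + B*sin(2*x). Substituting and equating the coefficients of cos(2x) and sin(2x) gives A = 1/5, B = 2/5, so u_p = cos(2*x)/5 + 2*sin(2*x)/5.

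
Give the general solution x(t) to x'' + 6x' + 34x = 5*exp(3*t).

Characteristic equation r² + 6r + 34 = 0 has discriminant (6)² - 4·(34) = -100 < 0, so r = -3 ± 5i.
Hence x_h = C1*cos(5*t)*exp(-3*t) + C2*exp(-3*t)*sin(5*t).
Try x_p = A*exp(3*t). Substituting into the equation and dividing by exp(3*t) gives A = 5/61, so x_p = 5*exp(3*t)/61.

x = 5*exp(3*t)/61 + C1*cos(5*t)*exp(-3*t) + C2*exp(-3*t)*sin(5*t)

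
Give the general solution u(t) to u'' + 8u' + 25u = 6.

u = 6/25 + C1*cos(3*t)*exp(-4*t) + C2*exp(-4*t)*sin(3*t)

Characteristic equation r² + 8r + 25 = 0 has discriminant (8)² - 4·(25) = -36 < 0, so r = -4 ± 3i.
Hence u_h = C1*cos(3*t)*exp(-4*t) + C2*exp(-4*t)*sin(3*t).
For the particular solution try u_p = A0. Substituting and matching coefficients of each power of t gives A0 = 6/25, so u_p = 6/25.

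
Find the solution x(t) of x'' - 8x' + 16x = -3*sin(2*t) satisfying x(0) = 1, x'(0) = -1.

x = -9*sin(2*t)/100 - 3*cos(2*t)/25 + 28*exp(4*t)/25 - 53*t*exp(4*t)/10

Characteristic equation r² - 8r + 16 = 0 has discriminant (-8)² - 4·(16) = 0, so r = 4 is a repeated root.
Hence x_h = (C1 + C2*t)*exp(4*t).
Try x_p = A*cos(2*t) + B*sin(2*t). Substituting and equating the coefficients of cos(2t) and sin(2t) gives A = -3/25, B = -9/100, so x_p = -9*sin(2*t)/100 - 3*cos(2*t)/25.
General solution: x = -9*sin(2*t)/100 - 3*cos(2*t)/25 + C1*exp(4*t) + C2*t*exp(4*t).
Apply the initial conditions: x(0) = -3/25 + C1 = 1 and x'(0) = -9/50 + C2 + 4*C1 = -1. Solving gives C1 = 28/25, C2 = -53/10.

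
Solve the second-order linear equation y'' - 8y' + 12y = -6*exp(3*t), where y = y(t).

Characteristic equation r² - 8r + 12 = 0 factors as (r - 6)(r - 2) = 0, so r = 6, 2.
Hence y_h = C1*exp(6*t) + C2*exp(2*t).
Try y_p = A*exp(3*t). Substituting into the equation and dividing by exp(3*t) gives A = 2, so y_p = 2*exp(3*t).

y = 2*exp(3*t) + C1*exp(6*t) + C2*exp(2*t)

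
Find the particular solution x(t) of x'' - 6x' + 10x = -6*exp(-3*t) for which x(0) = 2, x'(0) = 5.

x = -6*exp(-3*t)/37 - 73*exp(3*t)*sin(t)/37 + 80*cos(t)*exp(3*t)/37

Characteristic equation r² - 6r + 10 = 0 has discriminant (-6)² - 4·(10) = -4 < 0, so r = 3 ± i.
Hence x_h = C1*cos(t)*exp(3*t) + C2*exp(3*t)*sin(t).
Try x_p = A*exp(-3*t). Substituting into the equation and dividing by exp(-3*t) gives A = -6/37, so x_p = -6*exp(-3*t)/37.
General solution: x = -6*exp(-3*t)/37 + C1*cos(t)*exp(3*t) + C2*exp(3*t)*sin(t).
Apply the initial conditions: x(0) = -6/37 + C1 = 2 and x'(0) = 18/37 + C2 + 3*C1 = 5. Solving gives C1 = 80/37, C2 = -73/37.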